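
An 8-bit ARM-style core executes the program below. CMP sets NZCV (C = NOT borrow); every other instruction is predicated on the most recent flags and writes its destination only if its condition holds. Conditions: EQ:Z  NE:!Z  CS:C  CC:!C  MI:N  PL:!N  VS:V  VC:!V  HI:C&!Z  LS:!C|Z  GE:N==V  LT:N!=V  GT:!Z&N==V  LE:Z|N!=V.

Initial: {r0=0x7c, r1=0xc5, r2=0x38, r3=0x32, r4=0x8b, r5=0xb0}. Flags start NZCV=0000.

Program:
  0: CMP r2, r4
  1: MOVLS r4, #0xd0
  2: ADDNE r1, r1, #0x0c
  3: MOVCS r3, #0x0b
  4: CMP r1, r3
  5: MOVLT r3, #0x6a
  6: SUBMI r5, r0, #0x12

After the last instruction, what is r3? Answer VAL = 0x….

VAL = 0x6a

0: ✓ CMP  NZCV=1001
1: ✓ MOVLS  r4←0xd0
2: ✓ ADDNE  r1←0xd1
3: · MOVCS
4: ✓ CMP  NZCV=1010
5: ✓ MOVLT  r3←0x6a
6: ✓ SUBMI  r5←0x6a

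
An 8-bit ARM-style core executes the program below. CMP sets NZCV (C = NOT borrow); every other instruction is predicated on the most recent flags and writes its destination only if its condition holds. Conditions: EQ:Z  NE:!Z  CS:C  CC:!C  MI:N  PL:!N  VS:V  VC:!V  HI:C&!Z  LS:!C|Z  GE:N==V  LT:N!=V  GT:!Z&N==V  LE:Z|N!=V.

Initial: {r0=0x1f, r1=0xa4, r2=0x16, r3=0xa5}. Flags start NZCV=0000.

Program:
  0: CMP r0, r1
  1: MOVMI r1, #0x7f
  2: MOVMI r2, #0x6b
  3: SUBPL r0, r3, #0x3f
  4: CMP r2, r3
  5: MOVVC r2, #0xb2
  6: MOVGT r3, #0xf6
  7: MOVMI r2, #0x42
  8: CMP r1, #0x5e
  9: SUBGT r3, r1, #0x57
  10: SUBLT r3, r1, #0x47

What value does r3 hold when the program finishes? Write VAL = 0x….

VAL = 0x5d

0: ✓ CMP  NZCV=0000
1: · MOVMI
2: · MOVMI
3: ✓ SUBPL  r0←0x66
4: ✓ CMP  NZCV=0000
5: ✓ MOVVC  r2←0xb2
6: ✓ MOVGT  r3←0xf6
7: · MOVMI
8: ✓ CMP  NZCV=0011
9: · SUBGT
10: ✓ SUBLT  r3←0x5d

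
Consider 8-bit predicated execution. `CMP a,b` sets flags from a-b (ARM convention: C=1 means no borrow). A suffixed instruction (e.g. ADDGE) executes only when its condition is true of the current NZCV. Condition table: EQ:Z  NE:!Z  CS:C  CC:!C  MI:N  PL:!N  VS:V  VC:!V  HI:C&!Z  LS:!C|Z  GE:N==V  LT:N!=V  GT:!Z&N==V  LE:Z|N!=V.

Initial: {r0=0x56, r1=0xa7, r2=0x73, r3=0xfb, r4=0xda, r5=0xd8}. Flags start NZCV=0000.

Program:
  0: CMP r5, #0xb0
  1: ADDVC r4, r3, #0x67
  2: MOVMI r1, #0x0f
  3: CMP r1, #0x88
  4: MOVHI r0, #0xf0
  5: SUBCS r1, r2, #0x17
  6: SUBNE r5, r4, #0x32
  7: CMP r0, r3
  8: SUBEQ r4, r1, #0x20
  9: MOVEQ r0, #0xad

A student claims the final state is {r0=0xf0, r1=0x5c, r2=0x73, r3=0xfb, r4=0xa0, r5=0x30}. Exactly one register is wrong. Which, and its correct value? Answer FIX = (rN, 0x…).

0: ✓ CMP  NZCV=0010
1: ✓ ADDVC  r4←0x62
2: · MOVMI
3: ✓ CMP  NZCV=0010
4: ✓ MOVHI  r0←0xf0
5: ✓ SUBCS  r1←0x5c
6: ✓ SUBNE  r5←0x30
7: ✓ CMP  NZCV=1000
8: · SUBEQ
9: · MOVEQ

FIX = (r4, 0x62)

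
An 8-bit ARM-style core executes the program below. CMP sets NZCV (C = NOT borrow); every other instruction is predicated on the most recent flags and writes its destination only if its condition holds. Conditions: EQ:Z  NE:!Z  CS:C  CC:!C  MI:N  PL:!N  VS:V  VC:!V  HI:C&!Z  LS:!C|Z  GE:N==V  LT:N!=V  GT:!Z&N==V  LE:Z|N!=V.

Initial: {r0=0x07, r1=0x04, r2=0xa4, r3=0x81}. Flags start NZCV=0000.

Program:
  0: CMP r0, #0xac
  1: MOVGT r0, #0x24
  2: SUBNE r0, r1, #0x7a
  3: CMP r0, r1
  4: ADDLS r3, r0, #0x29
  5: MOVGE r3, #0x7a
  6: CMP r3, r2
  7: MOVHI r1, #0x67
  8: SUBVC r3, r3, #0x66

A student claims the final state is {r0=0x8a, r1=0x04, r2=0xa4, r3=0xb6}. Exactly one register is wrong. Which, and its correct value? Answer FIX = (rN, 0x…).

FIX = (r3, 0x1b)

[0] flags=0000 → (cmp)
[1] flags=0000 GT?T → r0=0x24
[2] flags=0000 NE?T → r0=0x8a
[3] flags=1010 → (cmp)
[4] flags=1010 LS?F → skip
[5] flags=1010 GE?F → skip
[6] flags=1000 → (cmp)
[7] flags=1000 HI?F → skip
[8] flags=1000 VC?T → r3=0x1b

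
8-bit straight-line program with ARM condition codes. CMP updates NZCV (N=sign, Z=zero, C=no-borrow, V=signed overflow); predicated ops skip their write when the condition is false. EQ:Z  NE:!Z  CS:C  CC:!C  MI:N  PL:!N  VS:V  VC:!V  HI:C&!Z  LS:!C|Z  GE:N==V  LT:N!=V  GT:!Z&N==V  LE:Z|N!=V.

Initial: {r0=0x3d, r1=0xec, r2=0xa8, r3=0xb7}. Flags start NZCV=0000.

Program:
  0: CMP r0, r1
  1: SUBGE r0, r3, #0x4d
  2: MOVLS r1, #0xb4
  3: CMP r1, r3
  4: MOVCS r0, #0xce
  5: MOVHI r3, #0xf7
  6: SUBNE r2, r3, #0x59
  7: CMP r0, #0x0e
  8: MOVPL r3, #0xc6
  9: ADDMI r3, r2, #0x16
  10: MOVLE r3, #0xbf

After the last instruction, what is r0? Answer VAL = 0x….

0: ✓ CMP  NZCV=0000
1: ✓ SUBGE  r0←0x6a
2: ✓ MOVLS  r1←0xb4
3: ✓ CMP  NZCV=1000
4: · MOVCS
5: · MOVHI
6: ✓ SUBNE  r2←0x5e
7: ✓ CMP  NZCV=0010
8: ✓ MOVPL  r3←0xc6
9: · ADDMI
10: · MOVLE

VAL = 0x6a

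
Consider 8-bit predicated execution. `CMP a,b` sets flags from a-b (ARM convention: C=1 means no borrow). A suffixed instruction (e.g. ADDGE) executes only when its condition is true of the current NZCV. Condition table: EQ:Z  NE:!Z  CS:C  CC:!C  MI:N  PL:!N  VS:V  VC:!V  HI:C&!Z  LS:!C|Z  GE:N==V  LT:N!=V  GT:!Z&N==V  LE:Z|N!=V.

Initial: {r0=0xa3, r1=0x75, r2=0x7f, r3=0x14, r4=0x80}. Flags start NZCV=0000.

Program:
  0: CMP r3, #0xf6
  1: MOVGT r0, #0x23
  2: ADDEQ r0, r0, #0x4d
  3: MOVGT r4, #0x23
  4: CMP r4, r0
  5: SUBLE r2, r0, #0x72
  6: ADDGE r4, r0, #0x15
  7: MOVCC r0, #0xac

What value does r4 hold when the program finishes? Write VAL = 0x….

[0] flags=0000 → (cmp)
[1] flags=0000 GT?T → r0=0x23
[2] flags=0000 EQ?F → skip
[3] flags=0000 GT?T → r4=0x23
[4] flags=0110 → (cmp)
[5] flags=0110 LE?T → r2=0xb1
[6] flags=0110 GE?T → r4=0x38
[7] flags=0110 CC?F → skip

VAL = 0x38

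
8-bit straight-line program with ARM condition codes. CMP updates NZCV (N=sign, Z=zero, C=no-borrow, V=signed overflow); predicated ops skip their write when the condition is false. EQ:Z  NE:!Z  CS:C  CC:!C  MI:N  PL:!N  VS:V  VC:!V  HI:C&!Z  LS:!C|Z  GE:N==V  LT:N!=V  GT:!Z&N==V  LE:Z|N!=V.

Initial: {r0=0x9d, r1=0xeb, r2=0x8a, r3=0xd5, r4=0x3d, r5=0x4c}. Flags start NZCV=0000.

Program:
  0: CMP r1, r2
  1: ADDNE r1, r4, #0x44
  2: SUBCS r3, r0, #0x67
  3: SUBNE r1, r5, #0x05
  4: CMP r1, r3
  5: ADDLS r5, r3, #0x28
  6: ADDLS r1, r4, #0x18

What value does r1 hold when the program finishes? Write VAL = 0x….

0: ✓ CMP  NZCV=0010
1: ✓ ADDNE  r1←0x81
2: ✓ SUBCS  r3←0x36
3: ✓ SUBNE  r1←0x47
4: ✓ CMP  NZCV=0010
5: · ADDLS
6: · ADDLS

VAL = 0x47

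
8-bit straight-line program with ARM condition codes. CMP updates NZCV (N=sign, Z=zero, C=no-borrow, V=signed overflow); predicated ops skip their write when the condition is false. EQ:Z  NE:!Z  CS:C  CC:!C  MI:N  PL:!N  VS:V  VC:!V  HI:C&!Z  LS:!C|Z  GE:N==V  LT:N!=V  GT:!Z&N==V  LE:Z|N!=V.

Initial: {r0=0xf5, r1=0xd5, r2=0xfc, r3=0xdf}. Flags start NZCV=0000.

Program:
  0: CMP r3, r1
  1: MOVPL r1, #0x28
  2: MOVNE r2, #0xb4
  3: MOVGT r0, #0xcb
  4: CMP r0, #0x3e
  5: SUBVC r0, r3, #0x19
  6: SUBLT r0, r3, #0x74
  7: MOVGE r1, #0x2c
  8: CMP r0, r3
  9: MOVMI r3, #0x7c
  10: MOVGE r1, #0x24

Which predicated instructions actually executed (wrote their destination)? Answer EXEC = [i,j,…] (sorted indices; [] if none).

[0] flags=0010 → (cmp)
[1] flags=0010 PL?T → r1=0x28
[2] flags=0010 NE?T → r2=0xb4
[3] flags=0010 GT?T → r0=0xcb
[4] flags=1010 → (cmp)
[5] flags=1010 VC?T → r0=0xc6
[6] flags=1010 LT?T → r0=0x6b
[7] flags=1010 GE?F → skip
[8] flags=1001 → (cmp)
[9] flags=1001 MI?T → r3=0x7c
[10] flags=1001 GE?T → r1=0x24

EXEC = [1,2,3,5,6,9,10]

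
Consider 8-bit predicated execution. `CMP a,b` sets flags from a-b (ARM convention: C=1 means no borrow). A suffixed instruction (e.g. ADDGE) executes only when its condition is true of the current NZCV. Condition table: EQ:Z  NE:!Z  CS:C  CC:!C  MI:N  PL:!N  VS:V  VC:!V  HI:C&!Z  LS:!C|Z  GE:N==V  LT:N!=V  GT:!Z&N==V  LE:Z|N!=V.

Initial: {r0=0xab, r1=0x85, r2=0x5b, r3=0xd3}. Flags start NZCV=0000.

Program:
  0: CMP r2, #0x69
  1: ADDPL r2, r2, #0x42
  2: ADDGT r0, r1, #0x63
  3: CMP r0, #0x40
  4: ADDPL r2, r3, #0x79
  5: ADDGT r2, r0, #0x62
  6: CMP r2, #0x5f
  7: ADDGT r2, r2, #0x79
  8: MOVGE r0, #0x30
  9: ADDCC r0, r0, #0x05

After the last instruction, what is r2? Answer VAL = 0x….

[0] flags=1000 → (cmp)
[1] flags=1000 PL?F → skip
[2] flags=1000 GT?F → skip
[3] flags=0011 → (cmp)
[4] flags=0011 PL?T → r2=0x4c
[5] flags=0011 GT?F → skip
[6] flags=1000 → (cmp)
[7] flags=1000 GT?F → skip
[8] flags=1000 GE?F → skip
[9] flags=1000 CC?T → r0=0xb0

VAL = 0x4c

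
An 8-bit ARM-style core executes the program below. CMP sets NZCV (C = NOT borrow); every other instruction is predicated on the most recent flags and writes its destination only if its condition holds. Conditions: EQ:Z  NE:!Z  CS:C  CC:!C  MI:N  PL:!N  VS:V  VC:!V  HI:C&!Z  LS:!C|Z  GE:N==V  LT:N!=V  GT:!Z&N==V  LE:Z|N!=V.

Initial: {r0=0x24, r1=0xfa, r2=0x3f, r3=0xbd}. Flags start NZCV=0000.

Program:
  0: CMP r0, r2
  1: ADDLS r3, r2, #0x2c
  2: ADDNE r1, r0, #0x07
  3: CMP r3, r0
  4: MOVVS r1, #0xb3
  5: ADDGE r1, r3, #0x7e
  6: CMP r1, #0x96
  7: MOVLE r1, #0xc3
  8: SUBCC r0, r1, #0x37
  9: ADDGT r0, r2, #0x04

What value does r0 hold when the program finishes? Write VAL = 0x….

[0] flags=1000 → (cmp)
[1] flags=1000 LS?T → r3=0x6b
[2] flags=1000 NE?T → r1=0x2b
[3] flags=0010 → (cmp)
[4] flags=0010 VS?F → skip
[5] flags=0010 GE?T → r1=0xe9
[6] flags=0010 → (cmp)
[7] flags=0010 LE?F → skip
[8] flags=0010 CC?F → skip
[9] flags=0010 GT?T → r0=0x43

VAL = 0x43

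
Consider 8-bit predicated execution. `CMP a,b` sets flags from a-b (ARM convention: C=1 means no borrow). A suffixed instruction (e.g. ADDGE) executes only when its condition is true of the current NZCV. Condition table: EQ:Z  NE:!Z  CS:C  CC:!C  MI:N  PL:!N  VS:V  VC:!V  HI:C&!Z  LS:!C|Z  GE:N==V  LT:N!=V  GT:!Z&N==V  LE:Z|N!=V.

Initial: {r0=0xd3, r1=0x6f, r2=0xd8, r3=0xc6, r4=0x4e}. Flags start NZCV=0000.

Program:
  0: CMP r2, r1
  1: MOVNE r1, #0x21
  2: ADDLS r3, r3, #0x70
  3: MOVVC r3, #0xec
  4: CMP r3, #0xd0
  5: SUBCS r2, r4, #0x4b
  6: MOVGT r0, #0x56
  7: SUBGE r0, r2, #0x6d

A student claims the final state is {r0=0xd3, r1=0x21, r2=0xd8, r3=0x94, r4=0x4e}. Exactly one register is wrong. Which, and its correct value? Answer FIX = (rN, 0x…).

FIX = (r3, 0xc6)

0: ✓ CMP  NZCV=0011
1: ✓ MOVNE  r1←0x21
2: · ADDLS
3: · MOVVC
4: ✓ CMP  NZCV=1000
5: · SUBCS
6: · MOVGT
7: · SUBGE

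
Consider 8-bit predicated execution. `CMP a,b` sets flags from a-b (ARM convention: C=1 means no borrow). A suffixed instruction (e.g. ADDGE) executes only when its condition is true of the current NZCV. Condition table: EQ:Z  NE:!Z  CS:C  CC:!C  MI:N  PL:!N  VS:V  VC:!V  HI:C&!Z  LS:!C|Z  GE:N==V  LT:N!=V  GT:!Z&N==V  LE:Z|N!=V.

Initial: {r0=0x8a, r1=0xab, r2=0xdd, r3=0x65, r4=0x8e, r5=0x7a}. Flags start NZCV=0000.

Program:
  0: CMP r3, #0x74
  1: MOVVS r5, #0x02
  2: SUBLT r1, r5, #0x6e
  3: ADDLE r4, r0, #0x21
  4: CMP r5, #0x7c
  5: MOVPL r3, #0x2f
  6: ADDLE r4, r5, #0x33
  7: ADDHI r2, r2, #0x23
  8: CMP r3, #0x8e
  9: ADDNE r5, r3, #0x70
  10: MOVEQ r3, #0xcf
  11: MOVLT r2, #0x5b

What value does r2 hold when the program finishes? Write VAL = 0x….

VAL = 0xdd

[0] flags=1000 → (cmp)
[1] flags=1000 VS?F → skip
[2] flags=1000 LT?T → r1=0x0c
[3] flags=1000 LE?T → r4=0xab
[4] flags=1000 → (cmp)
[5] flags=1000 PL?F → skip
[6] flags=1000 LE?T → r4=0xad
[7] flags=1000 HI?F → skip
[8] flags=1001 → (cmp)
[9] flags=1001 NE?T → r5=0xd5
[10] flags=1001 EQ?F → skip
[11] flags=1001 LT?F → skip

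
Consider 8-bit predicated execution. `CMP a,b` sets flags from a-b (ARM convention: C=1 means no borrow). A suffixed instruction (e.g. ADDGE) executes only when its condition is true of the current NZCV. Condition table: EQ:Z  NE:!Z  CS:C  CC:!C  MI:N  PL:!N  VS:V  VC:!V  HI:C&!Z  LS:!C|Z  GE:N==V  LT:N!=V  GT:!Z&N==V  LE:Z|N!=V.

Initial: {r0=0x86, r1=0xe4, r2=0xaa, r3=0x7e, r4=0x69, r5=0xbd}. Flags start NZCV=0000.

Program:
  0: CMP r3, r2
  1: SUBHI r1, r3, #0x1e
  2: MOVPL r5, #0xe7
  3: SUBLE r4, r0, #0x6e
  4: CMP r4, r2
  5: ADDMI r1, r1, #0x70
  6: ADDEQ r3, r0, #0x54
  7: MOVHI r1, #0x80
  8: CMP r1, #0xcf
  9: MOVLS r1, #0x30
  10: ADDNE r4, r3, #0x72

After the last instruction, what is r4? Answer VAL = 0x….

0: ✓ CMP  NZCV=1001
1: · SUBHI
2: · MOVPL
3: · SUBLE
4: ✓ CMP  NZCV=1001
5: ✓ ADDMI  r1←0x54
6: · ADDEQ
7: · MOVHI
8: ✓ CMP  NZCV=1001
9: ✓ MOVLS  r1←0x30
10: ✓ ADDNE  r4←0xf0

VAL = 0xf0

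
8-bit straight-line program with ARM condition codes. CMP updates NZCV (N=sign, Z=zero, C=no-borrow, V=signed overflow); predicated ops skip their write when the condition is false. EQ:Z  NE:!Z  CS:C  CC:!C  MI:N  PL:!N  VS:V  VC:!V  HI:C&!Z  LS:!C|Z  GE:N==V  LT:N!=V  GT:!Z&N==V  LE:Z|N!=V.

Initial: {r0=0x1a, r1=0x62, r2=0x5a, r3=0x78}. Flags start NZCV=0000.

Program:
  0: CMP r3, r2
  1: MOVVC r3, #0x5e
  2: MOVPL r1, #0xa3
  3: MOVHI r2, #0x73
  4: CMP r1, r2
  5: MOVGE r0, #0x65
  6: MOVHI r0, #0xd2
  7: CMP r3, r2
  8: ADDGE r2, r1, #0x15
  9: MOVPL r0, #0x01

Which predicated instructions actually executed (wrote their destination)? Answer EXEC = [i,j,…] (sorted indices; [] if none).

0: ✓ CMP  NZCV=0010
1: ✓ MOVVC  r3←0x5e
2: ✓ MOVPL  r1←0xa3
3: ✓ MOVHI  r2←0x73
4: ✓ CMP  NZCV=0011
5: · MOVGE
6: ✓ MOVHI  r0←0xd2
7: ✓ CMP  NZCV=1000
8: · ADDGE
9: · MOVPL

EXEC = [1,2,3,6]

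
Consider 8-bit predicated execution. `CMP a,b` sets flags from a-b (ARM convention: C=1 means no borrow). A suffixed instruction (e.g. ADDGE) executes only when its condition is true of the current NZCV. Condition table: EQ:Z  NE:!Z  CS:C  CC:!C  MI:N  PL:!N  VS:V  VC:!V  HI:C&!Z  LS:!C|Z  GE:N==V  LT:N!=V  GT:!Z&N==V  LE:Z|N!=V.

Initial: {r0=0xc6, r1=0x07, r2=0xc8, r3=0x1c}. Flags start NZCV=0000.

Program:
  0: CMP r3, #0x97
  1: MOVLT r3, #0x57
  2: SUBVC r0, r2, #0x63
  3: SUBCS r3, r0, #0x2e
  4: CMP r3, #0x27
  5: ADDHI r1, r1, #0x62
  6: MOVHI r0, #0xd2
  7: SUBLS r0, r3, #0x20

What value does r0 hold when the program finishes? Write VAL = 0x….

[0] flags=1001 → (cmp)
[1] flags=1001 LT?F → skip
[2] flags=1001 VC?F → skip
[3] flags=1001 CS?F → skip
[4] flags=1000 → (cmp)
[5] flags=1000 HI?F → skip
[6] flags=1000 HI?F → skip
[7] flags=1000 LS?T → r0=0xfc

VAL = 0xfc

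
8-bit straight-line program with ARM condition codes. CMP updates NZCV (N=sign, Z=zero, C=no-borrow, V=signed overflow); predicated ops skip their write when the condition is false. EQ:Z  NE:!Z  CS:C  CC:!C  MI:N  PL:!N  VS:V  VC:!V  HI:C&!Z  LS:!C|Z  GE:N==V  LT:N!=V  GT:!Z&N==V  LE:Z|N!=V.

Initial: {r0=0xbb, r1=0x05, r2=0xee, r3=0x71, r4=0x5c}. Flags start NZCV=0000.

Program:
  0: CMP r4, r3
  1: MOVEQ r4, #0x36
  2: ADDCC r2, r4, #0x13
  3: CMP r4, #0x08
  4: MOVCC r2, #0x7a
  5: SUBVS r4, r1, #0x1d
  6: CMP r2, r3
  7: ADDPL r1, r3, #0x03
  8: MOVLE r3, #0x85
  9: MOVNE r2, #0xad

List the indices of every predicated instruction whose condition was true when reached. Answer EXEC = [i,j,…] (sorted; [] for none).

0: ✓ CMP  NZCV=1000
1: · MOVEQ
2: ✓ ADDCC  r2←0x6f
3: ✓ CMP  NZCV=0010
4: · MOVCC
5: · SUBVS
6: ✓ CMP  NZCV=1000
7: · ADDPL
8: ✓ MOVLE  r3←0x85
9: ✓ MOVNE  r2←0xad

EXEC = [2,8,9]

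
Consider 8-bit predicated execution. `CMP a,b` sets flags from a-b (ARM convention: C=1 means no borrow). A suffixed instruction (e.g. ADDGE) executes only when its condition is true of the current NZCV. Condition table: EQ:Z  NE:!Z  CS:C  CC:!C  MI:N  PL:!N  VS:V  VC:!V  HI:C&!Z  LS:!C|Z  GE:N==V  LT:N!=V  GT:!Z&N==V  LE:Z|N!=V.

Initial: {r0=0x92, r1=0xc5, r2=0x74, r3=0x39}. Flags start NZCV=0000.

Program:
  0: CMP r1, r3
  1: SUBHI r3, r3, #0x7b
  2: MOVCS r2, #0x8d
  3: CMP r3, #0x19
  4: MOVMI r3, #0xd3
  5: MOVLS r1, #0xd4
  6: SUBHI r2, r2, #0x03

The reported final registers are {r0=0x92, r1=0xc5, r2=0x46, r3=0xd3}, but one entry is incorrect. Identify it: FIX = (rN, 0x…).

0: ✓ CMP  NZCV=1010
1: ✓ SUBHI  r3←0xbe
2: ✓ MOVCS  r2←0x8d
3: ✓ CMP  NZCV=1010
4: ✓ MOVMI  r3←0xd3
5: · MOVLS
6: ✓ SUBHI  r2←0x8a

FIX = (r2, 0x8a)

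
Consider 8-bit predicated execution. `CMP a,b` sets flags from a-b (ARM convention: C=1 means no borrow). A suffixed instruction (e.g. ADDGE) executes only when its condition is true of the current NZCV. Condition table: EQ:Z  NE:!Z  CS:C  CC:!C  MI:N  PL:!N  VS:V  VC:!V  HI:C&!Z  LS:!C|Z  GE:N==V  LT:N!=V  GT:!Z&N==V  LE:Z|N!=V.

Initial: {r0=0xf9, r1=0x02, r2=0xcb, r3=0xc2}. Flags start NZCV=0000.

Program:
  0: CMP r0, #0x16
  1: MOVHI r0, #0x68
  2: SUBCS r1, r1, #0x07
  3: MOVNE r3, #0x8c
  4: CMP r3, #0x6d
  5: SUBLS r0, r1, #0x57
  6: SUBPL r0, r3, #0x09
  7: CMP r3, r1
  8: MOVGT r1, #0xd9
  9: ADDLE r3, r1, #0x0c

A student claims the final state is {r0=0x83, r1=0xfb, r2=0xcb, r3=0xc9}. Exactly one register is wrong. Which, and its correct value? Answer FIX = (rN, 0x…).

0: ✓ CMP  NZCV=1010
1: ✓ MOVHI  r0←0x68
2: ✓ SUBCS  r1←0xfb
3: ✓ MOVNE  r3←0x8c
4: ✓ CMP  NZCV=0011
5: · SUBLS
6: ✓ SUBPL  r0←0x83
7: ✓ CMP  NZCV=1000
8: · MOVGT
9: ✓ ADDLE  r3←0x07

FIX = (r3, 0x07)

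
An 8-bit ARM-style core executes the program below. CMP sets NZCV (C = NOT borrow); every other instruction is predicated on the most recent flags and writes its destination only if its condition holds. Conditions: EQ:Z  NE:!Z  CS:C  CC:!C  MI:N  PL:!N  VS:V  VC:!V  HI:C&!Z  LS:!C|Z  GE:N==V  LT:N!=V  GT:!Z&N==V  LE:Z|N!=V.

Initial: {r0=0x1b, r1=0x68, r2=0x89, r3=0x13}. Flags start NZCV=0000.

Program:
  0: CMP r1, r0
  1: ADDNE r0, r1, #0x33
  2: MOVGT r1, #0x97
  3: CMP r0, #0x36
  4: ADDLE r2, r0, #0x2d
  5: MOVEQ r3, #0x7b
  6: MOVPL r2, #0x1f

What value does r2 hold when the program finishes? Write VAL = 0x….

VAL = 0x1f

0: ✓ CMP  NZCV=0010
1: ✓ ADDNE  r0←0x9b
2: ✓ MOVGT  r1←0x97
3: ✓ CMP  NZCV=0011
4: ✓ ADDLE  r2←0xc8
5: · MOVEQ
6: ✓ MOVPL  r2←0x1f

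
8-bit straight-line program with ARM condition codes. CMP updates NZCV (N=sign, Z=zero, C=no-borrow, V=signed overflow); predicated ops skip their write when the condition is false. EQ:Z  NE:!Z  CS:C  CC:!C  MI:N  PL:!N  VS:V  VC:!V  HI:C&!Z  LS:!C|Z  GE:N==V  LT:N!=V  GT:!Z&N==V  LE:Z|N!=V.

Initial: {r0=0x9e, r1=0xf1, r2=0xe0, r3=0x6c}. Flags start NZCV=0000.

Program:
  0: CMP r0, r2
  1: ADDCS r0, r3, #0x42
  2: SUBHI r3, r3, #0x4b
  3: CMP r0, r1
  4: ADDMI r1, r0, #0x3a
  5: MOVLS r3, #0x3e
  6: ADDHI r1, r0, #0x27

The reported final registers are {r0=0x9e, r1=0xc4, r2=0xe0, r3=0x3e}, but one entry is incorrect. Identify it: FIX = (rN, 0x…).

[0] flags=1000 → (cmp)
[1] flags=1000 CS?F → skip
[2] flags=1000 HI?F → skip
[3] flags=1000 → (cmp)
[4] flags=1000 MI?T → r1=0xd8
[5] flags=1000 LS?T → r3=0x3e
[6] flags=1000 HI?F → skip

FIX = (r1, 0xd8)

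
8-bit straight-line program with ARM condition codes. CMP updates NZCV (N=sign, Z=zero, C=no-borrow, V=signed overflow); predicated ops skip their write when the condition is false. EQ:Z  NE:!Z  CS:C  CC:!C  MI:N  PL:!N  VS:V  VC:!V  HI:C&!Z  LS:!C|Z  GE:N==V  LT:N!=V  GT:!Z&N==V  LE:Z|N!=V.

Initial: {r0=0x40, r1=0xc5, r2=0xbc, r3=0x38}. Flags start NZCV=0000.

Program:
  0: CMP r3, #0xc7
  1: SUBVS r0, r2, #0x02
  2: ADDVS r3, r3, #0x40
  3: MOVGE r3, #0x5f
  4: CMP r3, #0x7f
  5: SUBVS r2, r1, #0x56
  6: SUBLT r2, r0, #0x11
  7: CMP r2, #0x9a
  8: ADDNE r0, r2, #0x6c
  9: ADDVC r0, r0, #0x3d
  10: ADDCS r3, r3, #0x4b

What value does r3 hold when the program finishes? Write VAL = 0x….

VAL = 0x5f

0: ✓ CMP  NZCV=0000
1: · SUBVS
2: · ADDVS
3: ✓ MOVGE  r3←0x5f
4: ✓ CMP  NZCV=1000
5: · SUBVS
6: ✓ SUBLT  r2←0x2f
7: ✓ CMP  NZCV=1001
8: ✓ ADDNE  r0←0x9b
9: · ADDVC
10: · ADDCS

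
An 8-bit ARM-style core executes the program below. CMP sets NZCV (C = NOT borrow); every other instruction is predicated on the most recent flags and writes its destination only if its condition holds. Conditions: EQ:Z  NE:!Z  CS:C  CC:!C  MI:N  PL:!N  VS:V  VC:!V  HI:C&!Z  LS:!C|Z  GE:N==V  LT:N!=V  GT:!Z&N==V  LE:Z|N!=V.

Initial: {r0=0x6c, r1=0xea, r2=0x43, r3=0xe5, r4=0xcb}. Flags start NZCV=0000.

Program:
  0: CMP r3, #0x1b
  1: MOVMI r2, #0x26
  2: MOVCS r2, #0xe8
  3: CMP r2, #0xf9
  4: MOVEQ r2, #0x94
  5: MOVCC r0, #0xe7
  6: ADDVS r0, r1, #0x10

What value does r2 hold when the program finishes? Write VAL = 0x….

[0] flags=1010 → (cmp)
[1] flags=1010 MI?T → r2=0x26
[2] flags=1010 CS?T → r2=0xe8
[3] flags=1000 → (cmp)
[4] flags=1000 EQ?F → skip
[5] flags=1000 CC?T → r0=0xe7
[6] flags=1000 VS?F → skip

VAL = 0xe8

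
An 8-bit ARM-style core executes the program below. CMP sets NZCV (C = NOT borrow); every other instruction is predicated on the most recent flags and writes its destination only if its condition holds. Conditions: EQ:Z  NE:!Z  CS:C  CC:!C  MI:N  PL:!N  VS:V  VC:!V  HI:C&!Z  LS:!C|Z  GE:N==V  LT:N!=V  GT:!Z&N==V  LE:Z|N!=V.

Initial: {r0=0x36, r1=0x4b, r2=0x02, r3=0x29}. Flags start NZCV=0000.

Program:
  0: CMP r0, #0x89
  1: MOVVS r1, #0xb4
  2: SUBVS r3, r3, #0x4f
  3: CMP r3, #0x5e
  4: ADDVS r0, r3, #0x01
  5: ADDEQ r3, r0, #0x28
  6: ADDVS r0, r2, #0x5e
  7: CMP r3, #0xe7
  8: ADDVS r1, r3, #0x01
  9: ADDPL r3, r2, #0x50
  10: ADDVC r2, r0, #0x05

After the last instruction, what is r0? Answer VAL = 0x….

0: ✓ CMP  NZCV=1001
1: ✓ MOVVS  r1←0xb4
2: ✓ SUBVS  r3←0xda
3: ✓ CMP  NZCV=0011
4: ✓ ADDVS  r0←0xdb
5: · ADDEQ
6: ✓ ADDVS  r0←0x60
7: ✓ CMP  NZCV=1000
8: · ADDVS
9: · ADDPL
10: ✓ ADDVC  r2←0x65

VAL = 0x60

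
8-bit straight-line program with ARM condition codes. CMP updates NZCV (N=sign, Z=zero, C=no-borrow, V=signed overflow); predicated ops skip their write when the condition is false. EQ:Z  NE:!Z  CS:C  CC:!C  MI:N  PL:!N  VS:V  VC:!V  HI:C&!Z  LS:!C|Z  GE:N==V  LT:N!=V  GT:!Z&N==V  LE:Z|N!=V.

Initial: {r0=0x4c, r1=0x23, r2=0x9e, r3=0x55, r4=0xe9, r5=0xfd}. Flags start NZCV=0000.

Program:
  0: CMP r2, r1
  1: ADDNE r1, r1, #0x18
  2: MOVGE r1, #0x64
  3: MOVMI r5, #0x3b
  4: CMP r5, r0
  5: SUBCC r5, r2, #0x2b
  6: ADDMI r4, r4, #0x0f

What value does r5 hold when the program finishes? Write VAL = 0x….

VAL = 0xfd

[0] flags=0011 → (cmp)
[1] flags=0011 NE?T → r1=0x3b
[2] flags=0011 GE?F → skip
[3] flags=0011 MI?F → skip
[4] flags=1010 → (cmp)
[5] flags=1010 CC?F → skip
[6] flags=1010 MI?T → r4=0xf8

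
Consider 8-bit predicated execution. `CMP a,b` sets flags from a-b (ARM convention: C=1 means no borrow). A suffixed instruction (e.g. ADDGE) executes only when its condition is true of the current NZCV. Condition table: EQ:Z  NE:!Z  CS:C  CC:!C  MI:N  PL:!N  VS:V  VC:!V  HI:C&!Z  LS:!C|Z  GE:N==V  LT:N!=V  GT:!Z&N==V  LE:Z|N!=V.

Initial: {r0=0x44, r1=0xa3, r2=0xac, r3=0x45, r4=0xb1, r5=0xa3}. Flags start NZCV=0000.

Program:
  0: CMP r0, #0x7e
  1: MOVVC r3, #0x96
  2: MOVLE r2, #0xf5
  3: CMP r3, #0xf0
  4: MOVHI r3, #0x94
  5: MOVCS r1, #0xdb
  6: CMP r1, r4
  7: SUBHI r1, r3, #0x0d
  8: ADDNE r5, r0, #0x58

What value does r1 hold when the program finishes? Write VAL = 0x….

[0] flags=1000 → (cmp)
[1] flags=1000 VC?T → r3=0x96
[2] flags=1000 LE?T → r2=0xf5
[3] flags=1000 → (cmp)
[4] flags=1000 HI?F → skip
[5] flags=1000 CS?F → skip
[6] flags=1000 → (cmp)
[7] flags=1000 HI?F → skip
[8] flags=1000 NE?T → r5=0x9c

VAL = 0xa3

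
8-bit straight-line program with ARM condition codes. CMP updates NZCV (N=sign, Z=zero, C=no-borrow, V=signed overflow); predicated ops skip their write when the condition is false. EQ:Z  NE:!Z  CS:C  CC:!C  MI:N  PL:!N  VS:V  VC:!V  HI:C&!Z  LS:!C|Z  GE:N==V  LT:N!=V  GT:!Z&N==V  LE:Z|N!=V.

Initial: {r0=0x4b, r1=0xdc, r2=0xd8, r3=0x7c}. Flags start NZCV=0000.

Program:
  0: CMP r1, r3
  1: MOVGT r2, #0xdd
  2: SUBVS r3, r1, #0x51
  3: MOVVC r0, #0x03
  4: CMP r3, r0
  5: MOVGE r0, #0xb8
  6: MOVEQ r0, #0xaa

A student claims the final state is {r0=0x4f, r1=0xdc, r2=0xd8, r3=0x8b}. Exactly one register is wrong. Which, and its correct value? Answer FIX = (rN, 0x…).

0: ✓ CMP  NZCV=0011
1: · MOVGT
2: ✓ SUBVS  r3←0x8b
3: · MOVVC
4: ✓ CMP  NZCV=0011
5: · MOVGE
6: · MOVEQ

FIX = (r0, 0x4b)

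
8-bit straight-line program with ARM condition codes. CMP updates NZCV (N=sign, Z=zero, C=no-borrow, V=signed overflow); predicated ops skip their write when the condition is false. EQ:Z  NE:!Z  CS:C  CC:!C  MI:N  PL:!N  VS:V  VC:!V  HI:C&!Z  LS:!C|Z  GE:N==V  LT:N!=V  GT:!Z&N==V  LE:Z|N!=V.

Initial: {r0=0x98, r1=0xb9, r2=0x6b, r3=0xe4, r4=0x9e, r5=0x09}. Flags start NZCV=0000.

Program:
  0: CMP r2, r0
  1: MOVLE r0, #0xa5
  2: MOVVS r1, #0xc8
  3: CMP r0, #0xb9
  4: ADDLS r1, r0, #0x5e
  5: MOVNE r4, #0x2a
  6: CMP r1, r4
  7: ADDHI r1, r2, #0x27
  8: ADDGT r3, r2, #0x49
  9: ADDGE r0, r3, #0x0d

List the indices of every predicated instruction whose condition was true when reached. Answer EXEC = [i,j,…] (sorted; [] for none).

[0] flags=1001 → (cmp)
[1] flags=1001 LE?F → skip
[2] flags=1001 VS?T → r1=0xc8
[3] flags=1000 → (cmp)
[4] flags=1000 LS?T → r1=0xf6
[5] flags=1000 NE?T → r4=0x2a
[6] flags=1010 → (cmp)
[7] flags=1010 HI?T → r1=0x92
[8] flags=1010 GT?F → skip
[9] flags=1010 GE?F → skip

EXEC = [2,4,5,7]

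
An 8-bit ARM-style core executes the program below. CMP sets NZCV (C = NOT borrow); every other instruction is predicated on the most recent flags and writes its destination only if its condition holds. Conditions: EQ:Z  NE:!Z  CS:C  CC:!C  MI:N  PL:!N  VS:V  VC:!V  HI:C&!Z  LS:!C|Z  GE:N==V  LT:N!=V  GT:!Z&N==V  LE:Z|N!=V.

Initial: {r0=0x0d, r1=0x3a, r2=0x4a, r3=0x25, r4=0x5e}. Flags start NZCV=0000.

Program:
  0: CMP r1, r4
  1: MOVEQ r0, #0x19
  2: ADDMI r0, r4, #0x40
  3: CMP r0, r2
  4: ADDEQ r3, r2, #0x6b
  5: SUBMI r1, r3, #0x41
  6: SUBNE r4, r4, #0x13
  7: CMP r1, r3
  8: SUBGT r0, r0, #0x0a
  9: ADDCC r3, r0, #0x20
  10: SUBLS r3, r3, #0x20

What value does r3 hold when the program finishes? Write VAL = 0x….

VAL = 0x25

[0] flags=1000 → (cmp)
[1] flags=1000 EQ?F → skip
[2] flags=1000 MI?T → r0=0x9e
[3] flags=0011 → (cmp)
[4] flags=0011 EQ?F → skip
[5] flags=0011 MI?F → skip
[6] flags=0011 NE?T → r4=0x4b
[7] flags=0010 → (cmp)
[8] flags=0010 GT?T → r0=0x94
[9] flags=0010 CC?F → skip
[10] flags=0010 LS?F → skip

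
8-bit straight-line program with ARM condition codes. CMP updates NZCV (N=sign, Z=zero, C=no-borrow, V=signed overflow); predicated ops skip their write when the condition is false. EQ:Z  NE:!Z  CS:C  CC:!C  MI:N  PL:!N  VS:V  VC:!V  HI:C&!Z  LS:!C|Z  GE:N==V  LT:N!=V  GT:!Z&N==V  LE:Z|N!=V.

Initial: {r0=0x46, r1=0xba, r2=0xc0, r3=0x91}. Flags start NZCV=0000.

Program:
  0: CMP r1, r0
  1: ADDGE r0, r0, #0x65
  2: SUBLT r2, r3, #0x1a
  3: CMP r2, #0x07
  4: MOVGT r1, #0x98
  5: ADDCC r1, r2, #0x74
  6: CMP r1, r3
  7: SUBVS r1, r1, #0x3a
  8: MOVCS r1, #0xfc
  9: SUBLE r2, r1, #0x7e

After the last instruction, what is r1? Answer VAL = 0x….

0: ✓ CMP  NZCV=0011
1: · ADDGE
2: ✓ SUBLT  r2←0x77
3: ✓ CMP  NZCV=0010
4: ✓ MOVGT  r1←0x98
5: · ADDCC
6: ✓ CMP  NZCV=0010
7: · SUBVS
8: ✓ MOVCS  r1←0xfc
9: · SUBLE

VAL = 0xfc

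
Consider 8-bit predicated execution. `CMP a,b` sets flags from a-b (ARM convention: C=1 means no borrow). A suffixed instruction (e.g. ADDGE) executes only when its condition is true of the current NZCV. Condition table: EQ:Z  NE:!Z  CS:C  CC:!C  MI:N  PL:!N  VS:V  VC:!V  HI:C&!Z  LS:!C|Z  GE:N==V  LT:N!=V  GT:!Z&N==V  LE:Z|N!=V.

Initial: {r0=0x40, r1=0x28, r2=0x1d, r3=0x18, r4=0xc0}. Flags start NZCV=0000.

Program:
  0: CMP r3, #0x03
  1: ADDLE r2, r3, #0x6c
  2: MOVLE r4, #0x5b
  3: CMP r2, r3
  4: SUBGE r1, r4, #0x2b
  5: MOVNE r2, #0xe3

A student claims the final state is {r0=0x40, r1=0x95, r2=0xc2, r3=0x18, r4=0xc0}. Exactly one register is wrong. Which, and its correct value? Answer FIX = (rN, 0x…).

FIX = (r2, 0xe3)

[0] flags=0010 → (cmp)
[1] flags=0010 LE?F → skip
[2] flags=0010 LE?F → skip
[3] flags=0010 → (cmp)
[4] flags=0010 GE?T → r1=0x95
[5] flags=0010 NE?T → r2=0xe3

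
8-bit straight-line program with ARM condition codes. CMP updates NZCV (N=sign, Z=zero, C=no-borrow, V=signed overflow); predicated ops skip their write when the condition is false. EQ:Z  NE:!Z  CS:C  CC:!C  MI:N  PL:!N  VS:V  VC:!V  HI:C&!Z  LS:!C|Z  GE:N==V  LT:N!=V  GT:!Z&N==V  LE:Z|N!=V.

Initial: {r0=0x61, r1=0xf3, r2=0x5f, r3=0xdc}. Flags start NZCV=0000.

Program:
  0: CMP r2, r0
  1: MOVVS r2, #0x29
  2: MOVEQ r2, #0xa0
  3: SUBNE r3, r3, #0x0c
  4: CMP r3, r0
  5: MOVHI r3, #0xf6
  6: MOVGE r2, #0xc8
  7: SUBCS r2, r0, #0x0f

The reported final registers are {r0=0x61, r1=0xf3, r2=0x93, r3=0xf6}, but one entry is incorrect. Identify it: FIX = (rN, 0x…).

0: ✓ CMP  NZCV=1000
1: · MOVVS
2: · MOVEQ
3: ✓ SUBNE  r3←0xd0
4: ✓ CMP  NZCV=0011
5: ✓ MOVHI  r3←0xf6
6: · MOVGE
7: ✓ SUBCS  r2←0x52

FIX = (r2, 0x52)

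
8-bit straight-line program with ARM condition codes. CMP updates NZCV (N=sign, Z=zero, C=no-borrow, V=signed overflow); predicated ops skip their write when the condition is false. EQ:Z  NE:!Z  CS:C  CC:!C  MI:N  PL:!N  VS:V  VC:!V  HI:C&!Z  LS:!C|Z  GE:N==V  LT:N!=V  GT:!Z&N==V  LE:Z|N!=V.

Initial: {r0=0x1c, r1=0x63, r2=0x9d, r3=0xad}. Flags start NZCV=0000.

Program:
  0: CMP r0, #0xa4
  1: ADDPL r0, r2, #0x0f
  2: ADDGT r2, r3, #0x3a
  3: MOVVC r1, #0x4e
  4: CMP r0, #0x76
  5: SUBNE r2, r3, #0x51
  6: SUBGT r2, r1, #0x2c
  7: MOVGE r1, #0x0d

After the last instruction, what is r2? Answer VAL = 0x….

[0] flags=0000 → (cmp)
[1] flags=0000 PL?T → r0=0xac
[2] flags=0000 GT?T → r2=0xe7
[3] flags=0000 VC?T → r1=0x4e
[4] flags=0011 → (cmp)
[5] flags=0011 NE?T → r2=0x5c
[6] flags=0011 GT?F → skip
[7] flags=0011 GE?F → skip

VAL = 0x5c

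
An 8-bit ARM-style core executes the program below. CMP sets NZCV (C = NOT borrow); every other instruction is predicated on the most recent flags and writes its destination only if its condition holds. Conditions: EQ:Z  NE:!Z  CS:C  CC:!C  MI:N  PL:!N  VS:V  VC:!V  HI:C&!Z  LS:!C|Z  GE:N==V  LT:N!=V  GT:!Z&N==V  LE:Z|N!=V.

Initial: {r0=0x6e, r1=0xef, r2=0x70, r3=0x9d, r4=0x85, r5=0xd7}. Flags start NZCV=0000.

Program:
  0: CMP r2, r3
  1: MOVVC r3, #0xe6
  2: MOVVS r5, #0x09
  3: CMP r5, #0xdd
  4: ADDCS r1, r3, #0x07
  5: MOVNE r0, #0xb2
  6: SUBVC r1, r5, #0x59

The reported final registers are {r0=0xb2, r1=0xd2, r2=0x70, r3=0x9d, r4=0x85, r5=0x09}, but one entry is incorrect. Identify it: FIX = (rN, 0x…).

0: ✓ CMP  NZCV=1001
1: · MOVVC
2: ✓ MOVVS  r5←0x09
3: ✓ CMP  NZCV=0000
4: · ADDCS
5: ✓ MOVNE  r0←0xb2
6: ✓ SUBVC  r1←0xb0

FIX = (r1, 0xb0)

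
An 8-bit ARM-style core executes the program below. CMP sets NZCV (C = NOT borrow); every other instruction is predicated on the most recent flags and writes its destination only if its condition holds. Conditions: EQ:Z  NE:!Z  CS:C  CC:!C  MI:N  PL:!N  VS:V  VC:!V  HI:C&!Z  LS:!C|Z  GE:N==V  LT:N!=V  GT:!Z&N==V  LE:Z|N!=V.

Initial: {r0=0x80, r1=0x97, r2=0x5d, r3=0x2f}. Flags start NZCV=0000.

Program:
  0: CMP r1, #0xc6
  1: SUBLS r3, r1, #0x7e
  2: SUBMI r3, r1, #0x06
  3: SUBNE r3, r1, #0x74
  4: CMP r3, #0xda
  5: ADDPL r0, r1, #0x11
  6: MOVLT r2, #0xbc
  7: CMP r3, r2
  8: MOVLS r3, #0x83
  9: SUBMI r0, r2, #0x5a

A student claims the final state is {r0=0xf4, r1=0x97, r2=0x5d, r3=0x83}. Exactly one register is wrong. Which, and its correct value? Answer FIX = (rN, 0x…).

[0] flags=1000 → (cmp)
[1] flags=1000 LS?T → r3=0x19
[2] flags=1000 MI?T → r3=0x91
[3] flags=1000 NE?T → r3=0x23
[4] flags=0000 → (cmp)
[5] flags=0000 PL?T → r0=0xa8
[6] flags=0000 LT?F → skip
[7] flags=1000 → (cmp)
[8] flags=1000 LS?T → r3=0x83
[9] flags=1000 MI?T → r0=0x03

FIX = (r0, 0x03)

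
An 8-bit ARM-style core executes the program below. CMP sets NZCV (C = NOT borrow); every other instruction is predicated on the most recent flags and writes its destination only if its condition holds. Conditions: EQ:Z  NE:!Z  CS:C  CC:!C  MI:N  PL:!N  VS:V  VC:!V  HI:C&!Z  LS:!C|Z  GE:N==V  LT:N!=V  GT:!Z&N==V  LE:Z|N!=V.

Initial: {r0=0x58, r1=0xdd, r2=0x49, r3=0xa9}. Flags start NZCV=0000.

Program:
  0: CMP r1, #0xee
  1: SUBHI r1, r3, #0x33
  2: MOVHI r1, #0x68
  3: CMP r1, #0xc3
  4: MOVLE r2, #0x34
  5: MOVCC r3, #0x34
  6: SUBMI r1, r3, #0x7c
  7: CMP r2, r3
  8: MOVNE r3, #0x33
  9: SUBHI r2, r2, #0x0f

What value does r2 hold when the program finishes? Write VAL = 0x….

0: ✓ CMP  NZCV=1000
1: · SUBHI
2: · MOVHI
3: ✓ CMP  NZCV=0010
4: · MOVLE
5: · MOVCC
6: · SUBMI
7: ✓ CMP  NZCV=1001
8: ✓ MOVNE  r3←0x33
9: · SUBHI

VAL = 0x49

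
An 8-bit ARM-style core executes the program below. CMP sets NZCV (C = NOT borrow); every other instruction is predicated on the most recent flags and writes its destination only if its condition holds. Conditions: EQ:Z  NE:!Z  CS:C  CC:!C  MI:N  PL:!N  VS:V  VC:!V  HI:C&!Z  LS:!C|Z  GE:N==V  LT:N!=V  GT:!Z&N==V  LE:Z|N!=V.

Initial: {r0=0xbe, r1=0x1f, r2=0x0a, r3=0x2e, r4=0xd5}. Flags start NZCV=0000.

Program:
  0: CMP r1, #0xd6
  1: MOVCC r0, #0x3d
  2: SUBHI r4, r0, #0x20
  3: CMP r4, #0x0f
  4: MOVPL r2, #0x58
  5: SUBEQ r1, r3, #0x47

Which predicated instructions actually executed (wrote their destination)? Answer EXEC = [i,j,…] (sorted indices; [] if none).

EXEC = [1]

[0] flags=0000 → (cmp)
[1] flags=0000 CC?T → r0=0x3d
[2] flags=0000 HI?F → skip
[3] flags=1010 → (cmp)
[4] flags=1010 PL?F → skip
[5] flags=1010 EQ?F → skip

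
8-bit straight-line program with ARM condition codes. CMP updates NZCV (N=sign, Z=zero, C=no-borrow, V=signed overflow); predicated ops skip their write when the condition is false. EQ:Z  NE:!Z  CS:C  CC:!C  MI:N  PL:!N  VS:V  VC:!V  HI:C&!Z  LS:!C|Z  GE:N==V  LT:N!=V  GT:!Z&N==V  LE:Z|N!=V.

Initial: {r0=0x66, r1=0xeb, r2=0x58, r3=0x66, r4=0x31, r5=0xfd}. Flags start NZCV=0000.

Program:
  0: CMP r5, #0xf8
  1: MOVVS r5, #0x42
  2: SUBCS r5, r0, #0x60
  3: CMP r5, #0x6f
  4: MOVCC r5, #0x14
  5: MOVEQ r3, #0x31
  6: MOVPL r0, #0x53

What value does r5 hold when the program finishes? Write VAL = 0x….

[0] flags=0010 → (cmp)
[1] flags=0010 VS?F → skip
[2] flags=0010 CS?T → r5=0x06
[3] flags=1000 → (cmp)
[4] flags=1000 CC?T → r5=0x14
[5] flags=1000 EQ?F → skip
[6] flags=1000 PL?F → skip

VAL = 0x14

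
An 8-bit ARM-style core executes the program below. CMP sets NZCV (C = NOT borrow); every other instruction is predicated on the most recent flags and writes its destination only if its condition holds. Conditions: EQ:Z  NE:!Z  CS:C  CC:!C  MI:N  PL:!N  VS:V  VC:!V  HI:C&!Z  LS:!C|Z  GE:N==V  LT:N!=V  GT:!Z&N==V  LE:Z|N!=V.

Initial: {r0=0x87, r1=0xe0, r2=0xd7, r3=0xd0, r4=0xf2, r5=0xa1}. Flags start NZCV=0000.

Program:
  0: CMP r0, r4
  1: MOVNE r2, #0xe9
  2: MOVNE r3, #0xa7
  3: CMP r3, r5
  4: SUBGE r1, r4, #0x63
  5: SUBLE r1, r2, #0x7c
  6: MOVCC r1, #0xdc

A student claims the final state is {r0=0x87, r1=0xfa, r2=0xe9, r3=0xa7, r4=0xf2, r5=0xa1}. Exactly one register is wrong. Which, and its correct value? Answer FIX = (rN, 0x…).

0: ✓ CMP  NZCV=1000
1: ✓ MOVNE  r2←0xe9
2: ✓ MOVNE  r3←0xa7
3: ✓ CMP  NZCV=0010
4: ✓ SUBGE  r1←0x8f
5: · SUBLE
6: · MOVCC

FIX = (r1, 0x8f)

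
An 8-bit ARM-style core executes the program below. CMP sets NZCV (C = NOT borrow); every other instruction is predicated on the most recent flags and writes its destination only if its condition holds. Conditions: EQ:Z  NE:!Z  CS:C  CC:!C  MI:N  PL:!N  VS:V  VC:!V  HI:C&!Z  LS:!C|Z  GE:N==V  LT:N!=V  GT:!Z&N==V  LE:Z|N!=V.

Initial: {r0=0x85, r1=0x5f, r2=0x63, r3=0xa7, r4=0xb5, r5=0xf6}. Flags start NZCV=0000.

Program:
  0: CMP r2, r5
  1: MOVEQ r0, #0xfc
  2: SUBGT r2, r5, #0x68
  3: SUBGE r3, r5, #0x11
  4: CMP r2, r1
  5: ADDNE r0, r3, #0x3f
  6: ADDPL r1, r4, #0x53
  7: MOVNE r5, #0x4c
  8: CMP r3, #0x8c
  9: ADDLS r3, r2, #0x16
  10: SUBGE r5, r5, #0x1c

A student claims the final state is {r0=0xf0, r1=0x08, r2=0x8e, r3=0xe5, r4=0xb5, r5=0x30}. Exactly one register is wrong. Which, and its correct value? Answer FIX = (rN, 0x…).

0: ✓ CMP  NZCV=0000
1: · MOVEQ
2: ✓ SUBGT  r2←0x8e
3: ✓ SUBGE  r3←0xe5
4: ✓ CMP  NZCV=0011
5: ✓ ADDNE  r0←0x24
6: ✓ ADDPL  r1←0x08
7: ✓ MOVNE  r5←0x4c
8: ✓ CMP  NZCV=0010
9: · ADDLS
10: ✓ SUBGE  r5←0x30

FIX = (r0, 0x24)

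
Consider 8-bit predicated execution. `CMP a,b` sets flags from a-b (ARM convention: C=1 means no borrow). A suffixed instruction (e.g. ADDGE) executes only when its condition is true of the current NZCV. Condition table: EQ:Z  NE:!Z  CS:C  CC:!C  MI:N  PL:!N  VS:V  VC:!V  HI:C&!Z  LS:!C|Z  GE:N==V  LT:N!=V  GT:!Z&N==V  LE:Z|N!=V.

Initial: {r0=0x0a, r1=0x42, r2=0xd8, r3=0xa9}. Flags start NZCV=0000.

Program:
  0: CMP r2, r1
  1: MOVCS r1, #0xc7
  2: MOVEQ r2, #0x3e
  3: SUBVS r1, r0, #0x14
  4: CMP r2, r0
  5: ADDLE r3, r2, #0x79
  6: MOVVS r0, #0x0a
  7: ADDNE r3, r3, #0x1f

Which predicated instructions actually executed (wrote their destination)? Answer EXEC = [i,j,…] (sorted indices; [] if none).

[0] flags=1010 → (cmp)
[1] flags=1010 CS?T → r1=0xc7
[2] flags=1010 EQ?F → skip
[3] flags=1010 VS?F → skip
[4] flags=1010 → (cmp)
[5] flags=1010 LE?T → r3=0x51
[6] flags=1010 VS?F → skip
[7] flags=1010 NE?T → r3=0x70

EXEC = [1,5,7]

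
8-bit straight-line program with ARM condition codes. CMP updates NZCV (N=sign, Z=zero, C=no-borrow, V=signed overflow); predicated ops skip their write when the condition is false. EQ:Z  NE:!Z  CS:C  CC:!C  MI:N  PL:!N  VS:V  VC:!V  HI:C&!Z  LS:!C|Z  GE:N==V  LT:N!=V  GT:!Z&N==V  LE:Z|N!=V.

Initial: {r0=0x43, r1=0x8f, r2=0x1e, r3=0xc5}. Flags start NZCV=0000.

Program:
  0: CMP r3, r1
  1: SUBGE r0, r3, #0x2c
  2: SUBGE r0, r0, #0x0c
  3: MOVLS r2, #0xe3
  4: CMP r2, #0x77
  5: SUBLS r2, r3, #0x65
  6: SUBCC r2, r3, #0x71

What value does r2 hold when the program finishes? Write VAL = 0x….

VAL = 0x54

[0] flags=0010 → (cmp)
[1] flags=0010 GE?T → r0=0x99
[2] flags=0010 GE?T → r0=0x8d
[3] flags=0010 LS?F → skip
[4] flags=1000 → (cmp)
[5] flags=1000 LS?T → r2=0x60
[6] flags=1000 CC?T → r2=0x54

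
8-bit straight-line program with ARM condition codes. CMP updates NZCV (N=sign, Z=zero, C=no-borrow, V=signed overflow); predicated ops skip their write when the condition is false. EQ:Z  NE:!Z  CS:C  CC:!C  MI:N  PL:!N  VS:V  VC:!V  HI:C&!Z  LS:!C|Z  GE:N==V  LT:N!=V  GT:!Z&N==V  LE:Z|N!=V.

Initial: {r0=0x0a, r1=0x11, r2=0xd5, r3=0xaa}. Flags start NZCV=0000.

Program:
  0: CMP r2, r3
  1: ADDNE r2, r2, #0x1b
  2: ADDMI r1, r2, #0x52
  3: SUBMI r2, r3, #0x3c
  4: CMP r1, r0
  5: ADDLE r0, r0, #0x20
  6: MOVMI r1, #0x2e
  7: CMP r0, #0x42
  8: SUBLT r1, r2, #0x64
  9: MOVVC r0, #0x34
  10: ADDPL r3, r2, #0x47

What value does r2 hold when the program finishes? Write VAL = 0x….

VAL = 0xf0

[0] flags=0010 → (cmp)
[1] flags=0010 NE?T → r2=0xf0
[2] flags=0010 MI?F → skip
[3] flags=0010 MI?F → skip
[4] flags=0010 → (cmp)
[5] flags=0010 LE?F → skip
[6] flags=0010 MI?F → skip
[7] flags=1000 → (cmp)
[8] flags=1000 LT?T → r1=0x8c
[9] flags=1000 VC?T → r0=0x34
[10] flags=1000 PL?F → skip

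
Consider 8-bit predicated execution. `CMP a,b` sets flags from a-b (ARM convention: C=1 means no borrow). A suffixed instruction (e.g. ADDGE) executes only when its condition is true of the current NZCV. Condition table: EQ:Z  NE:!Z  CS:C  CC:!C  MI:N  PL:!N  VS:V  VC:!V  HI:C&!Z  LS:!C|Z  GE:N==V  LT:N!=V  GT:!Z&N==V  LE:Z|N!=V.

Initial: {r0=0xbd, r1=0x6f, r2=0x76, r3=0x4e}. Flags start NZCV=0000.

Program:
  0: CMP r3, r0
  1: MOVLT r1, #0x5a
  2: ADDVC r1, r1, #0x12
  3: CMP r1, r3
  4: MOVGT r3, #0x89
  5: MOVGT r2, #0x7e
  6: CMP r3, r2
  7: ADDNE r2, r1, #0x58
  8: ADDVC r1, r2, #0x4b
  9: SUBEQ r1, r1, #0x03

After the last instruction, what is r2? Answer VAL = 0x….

VAL = 0xc7

0: ✓ CMP  NZCV=1001
1: · MOVLT
2: · ADDVC
3: ✓ CMP  NZCV=0010
4: ✓ MOVGT  r3←0x89
5: ✓ MOVGT  r2←0x7e
6: ✓ CMP  NZCV=0011
7: ✓ ADDNE  r2←0xc7
8: · ADDVC
9: · SUBEQ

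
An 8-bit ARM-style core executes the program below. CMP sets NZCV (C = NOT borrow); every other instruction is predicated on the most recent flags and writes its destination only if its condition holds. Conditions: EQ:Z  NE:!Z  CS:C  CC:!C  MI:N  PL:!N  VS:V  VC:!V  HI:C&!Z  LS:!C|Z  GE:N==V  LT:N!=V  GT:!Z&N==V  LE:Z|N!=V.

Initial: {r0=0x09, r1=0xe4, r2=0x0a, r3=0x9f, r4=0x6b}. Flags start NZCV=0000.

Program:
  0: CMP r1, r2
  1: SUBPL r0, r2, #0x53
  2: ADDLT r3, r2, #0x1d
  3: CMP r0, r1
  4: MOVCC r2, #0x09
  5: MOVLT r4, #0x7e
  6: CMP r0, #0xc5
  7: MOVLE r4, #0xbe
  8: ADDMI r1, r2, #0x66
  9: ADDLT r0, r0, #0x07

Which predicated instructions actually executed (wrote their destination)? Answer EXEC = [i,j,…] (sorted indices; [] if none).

EXEC = [2,4]

0: ✓ CMP  NZCV=1010
1: · SUBPL
2: ✓ ADDLT  r3←0x27
3: ✓ CMP  NZCV=0000
4: ✓ MOVCC  r2←0x09
5: · MOVLT
6: ✓ CMP  NZCV=0000
7: · MOVLE
8: · ADDMI
9: · ADDLT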